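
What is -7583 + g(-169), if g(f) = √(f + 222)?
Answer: -7583 + √53 ≈ -7575.7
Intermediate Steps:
g(f) = √(222 + f)
-7583 + g(-169) = -7583 + √(222 - 169) = -7583 + √53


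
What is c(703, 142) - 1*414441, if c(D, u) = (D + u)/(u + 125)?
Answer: -110654902/267 ≈ -4.1444e+5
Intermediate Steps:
c(D, u) = (D + u)/(125 + u)
c(703, 142) - 1*414441 = (703 + 142)/(125 + 142) - 1*414441 = 845/267 - 414441 = -110654902/267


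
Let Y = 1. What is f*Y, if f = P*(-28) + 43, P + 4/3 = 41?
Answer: -3203/3 ≈ -1067.7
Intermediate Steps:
P = 119/3 (P = -4/3 + 41 = 119/3 ≈ 39.667)
f = -3203/3 (f = (119/3)*(-28) + 43 = -3332/3 + 43 = -3203/3 ≈ -1067.7)
f*Y = -3203/3*1 = -3203/3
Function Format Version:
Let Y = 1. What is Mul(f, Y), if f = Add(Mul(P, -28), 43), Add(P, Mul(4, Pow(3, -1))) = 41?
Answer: Rational(-3203, 3) ≈ -1067.7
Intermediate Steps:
P = Rational(119, 3) (P = Add(Rational(-4, 3), 41) = Rational(119, 3) ≈ 39.667)
f = Rational(-3203, 3) (f = Add(Mul(Rational(119, 3), -28), 43) = Add(Rational(-3332, 3), 43) = Rational(-3203, 3) ≈ -1067.7)
Mul(f, Y) = Mul(Rational(-3203, 3), 1) = Rational(-3203, 3)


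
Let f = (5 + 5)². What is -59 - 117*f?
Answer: -11759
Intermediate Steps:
f = 100 (f = 10² = 100)
-59 - 117*f = -59 - 117*100 = -59 - 11700 = -11759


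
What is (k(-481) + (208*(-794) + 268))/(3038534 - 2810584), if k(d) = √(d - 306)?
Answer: -82442/113975 + I*√787/227950 ≈ -0.72333 + 0.00012307*I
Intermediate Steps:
k(d) = √(-306 + d)
(k(-481) + (208*(-794) + 268))/(3038534 - 2810584) = (√(-306 - 481) + (208*(-794) + 268))/(3038534 - 2810584) = (√(-787) + (-165152 + 268))/227950 = (I*√787 - 164884)*(1/227950) = (-164884 + I*√787)*(1/227950) = -82442/113975 + I*√787/227950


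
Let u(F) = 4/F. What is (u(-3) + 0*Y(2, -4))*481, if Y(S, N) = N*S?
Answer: -1924/3 ≈ -641.33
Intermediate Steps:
(u(-3) + 0*Y(2, -4))*481 = (4/(-3) + 0*(-4*2))*481 = (4*(-⅓) + 0*(-8))*481 = (-4/3 + 0)*481 = -4/3*481 = -1924/3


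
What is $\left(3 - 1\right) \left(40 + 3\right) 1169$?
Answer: $100534$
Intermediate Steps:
$\left(3 - 1\right) \left(40 + 3\right) 1169 = 2 \cdot 43 \cdot 1169 = 86 \cdot 1169 = 100534$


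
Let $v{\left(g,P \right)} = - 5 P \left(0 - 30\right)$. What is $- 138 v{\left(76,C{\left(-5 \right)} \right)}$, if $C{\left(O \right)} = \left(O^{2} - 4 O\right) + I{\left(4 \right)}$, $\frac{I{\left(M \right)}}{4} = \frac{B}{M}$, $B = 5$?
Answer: $-1035000$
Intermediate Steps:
$I{\left(M \right)} = \frac{20}{M}$ ($I{\left(M \right)} = 4 \frac{5}{M} = \frac{20}{M}$)
$C{\left(O \right)} = 5 + O^{2} - 4 O$ ($C{\left(O \right)} = \left(O^{2} - 4 O\right) + \frac{20}{4} = \left(O^{2} - 4 O\right) + 20 \cdot \frac{1}{4} = \left(O^{2} - 4 O\right) + 5 = 5 + O^{2} - 4 O$)
$v{\left(g,P \right)} = 150 P$ ($v{\left(g,P \right)} = - 5 P \left(0 - 30\right) = - 5 P \left(-30\right) = 150 P$)
$- 138 v{\left(76,C{\left(-5 \right)} \right)} = - 138 \cdot 150 \left(5 + \left(-5\right)^{2} - -20\right) = - 138 \cdot 150 \left(5 + 25 + 20\right) = - 138 \cdot 150 \cdot 50 = \left(-138\right) 7500 = -1035000$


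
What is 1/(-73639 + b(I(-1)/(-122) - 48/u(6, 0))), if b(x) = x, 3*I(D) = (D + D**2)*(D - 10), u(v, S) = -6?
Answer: -1/73631 ≈ -1.3581e-5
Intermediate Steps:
I(D) = (-10 + D)*(D + D**2)/3 (I(D) = ((D + D**2)*(D - 10))/3 = ((D + D**2)*(-10 + D))/3 = ((-10 + D)*(D + D**2))/3 = (-10 + D)*(D + D**2)/3)
1/(-73639 + b(I(-1)/(-122) - 48/u(6, 0))) = 1/(-73639 + (((1/3)*(-1)*(-10 + (-1)**2 - 9*(-1)))/(-122) - 48/(-6))) = 1/(-73639 + (((1/3)*(-1)*(-10 + 1 + 9))*(-1/122) - 48*(-1/6))) = 1/(-73639 + (((1/3)*(-1)*0)*(-1/122) + 8)) = 1/(-73639 + (0*(-1/122) + 8)) = 1/(-73639 + (0 + 8)) = 1/(-73639 + 8) = 1/(-73631) = -1/73631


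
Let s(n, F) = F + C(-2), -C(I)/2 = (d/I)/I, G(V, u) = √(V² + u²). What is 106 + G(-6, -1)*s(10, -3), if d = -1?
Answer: 106 - 5*√37/2 ≈ 90.793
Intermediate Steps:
C(I) = 2/I² (C(I) = -2*(-1/I)/I = -(-2)/I² = 2/I²)
s(n, F) = ½ + F (s(n, F) = F + 2/(-2)² = F + 2*(¼) = F + ½ = ½ + F)
106 + G(-6, -1)*s(10, -3) = 106 + √((-6)² + (-1)²)*(½ - 3) = 106 + √(36 + 1)*(-5/2) = 106 + √37*(-5/2) = 106 - 5*√37/2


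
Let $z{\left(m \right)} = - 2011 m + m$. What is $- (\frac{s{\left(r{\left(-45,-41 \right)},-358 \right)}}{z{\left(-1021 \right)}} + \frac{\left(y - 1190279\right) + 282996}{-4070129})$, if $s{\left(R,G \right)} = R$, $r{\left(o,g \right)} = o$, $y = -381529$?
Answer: $- \frac{25187902083}{79550089858} \approx -0.31663$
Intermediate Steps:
$z{\left(m \right)} = - 2010 m$
$- (\frac{s{\left(r{\left(-45,-41 \right)},-358 \right)}}{z{\left(-1021 \right)}} + \frac{\left(y - 1190279\right) + 282996}{-4070129}) = - (- \frac{45}{\left(-2010\right) \left(-1021\right)} + \frac{\left(-381529 - 1190279\right) + 282996}{-4070129}) = - (- \frac{45}{2052210} + \left(-1571808 + 282996\right) \left(- \frac{1}{4070129}\right)) = - (\left(-45\right) \frac{1}{2052210} - - \frac{184116}{581447}) = - (- \frac{3}{136814} + \frac{184116}{581447}) = \left(-1\right) \frac{25187902083}{79550089858} = - \frac{25187902083}{79550089858}$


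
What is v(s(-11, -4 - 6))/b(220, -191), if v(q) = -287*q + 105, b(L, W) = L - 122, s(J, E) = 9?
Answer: -177/7 ≈ -25.286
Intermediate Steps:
b(L, W) = -122 + L
v(q) = 105 - 287*q
v(s(-11, -4 - 6))/b(220, -191) = (105 - 287*9)/(-122 + 220) = (105 - 2583)/98 = -2478*1/98 = -177/7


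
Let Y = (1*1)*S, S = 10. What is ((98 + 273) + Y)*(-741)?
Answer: -282321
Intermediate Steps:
Y = 10 (Y = (1*1)*10 = 1*10 = 10)
((98 + 273) + Y)*(-741) = ((98 + 273) + 10)*(-741) = (371 + 10)*(-741) = 381*(-741) = -282321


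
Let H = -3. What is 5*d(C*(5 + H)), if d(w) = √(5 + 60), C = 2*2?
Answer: 5*√65 ≈ 40.311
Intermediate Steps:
C = 4
d(w) = √65
5*d(C*(5 + H)) = 5*√65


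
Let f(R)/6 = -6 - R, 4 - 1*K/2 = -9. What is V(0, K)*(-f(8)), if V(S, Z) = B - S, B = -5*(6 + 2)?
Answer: -3360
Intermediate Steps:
K = 26 (K = 8 - 2*(-9) = 8 + 18 = 26)
f(R) = -36 - 6*R (f(R) = 6*(-6 - R) = -36 - 6*R)
B = -40 (B = -5*8 = -40)
V(S, Z) = -40 - S
V(0, K)*(-f(8)) = (-40 - 1*0)*(-(-36 - 6*8)) = (-40 + 0)*(-(-36 - 48)) = -(-40)*(-84) = -40*84 = -3360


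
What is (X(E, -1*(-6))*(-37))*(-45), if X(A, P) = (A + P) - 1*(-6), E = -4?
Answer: 13320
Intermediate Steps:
X(A, P) = 6 + A + P (X(A, P) = (A + P) + 6 = 6 + A + P)
(X(E, -1*(-6))*(-37))*(-45) = ((6 - 4 - 1*(-6))*(-37))*(-45) = ((6 - 4 + 6)*(-37))*(-45) = (8*(-37))*(-45) = -296*(-45) = 13320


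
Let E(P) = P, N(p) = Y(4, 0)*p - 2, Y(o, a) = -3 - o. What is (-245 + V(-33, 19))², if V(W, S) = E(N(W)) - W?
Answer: 289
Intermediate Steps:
N(p) = -2 - 7*p (N(p) = (-3 - 1*4)*p - 2 = (-3 - 4)*p - 2 = -7*p - 2 = -2 - 7*p)
V(W, S) = -2 - 8*W (V(W, S) = (-2 - 7*W) - W = -2 - 8*W)
(-245 + V(-33, 19))² = (-245 + (-2 - 8*(-33)))² = (-245 + (-2 + 264))² = (-245 + 262)² = 17² = 289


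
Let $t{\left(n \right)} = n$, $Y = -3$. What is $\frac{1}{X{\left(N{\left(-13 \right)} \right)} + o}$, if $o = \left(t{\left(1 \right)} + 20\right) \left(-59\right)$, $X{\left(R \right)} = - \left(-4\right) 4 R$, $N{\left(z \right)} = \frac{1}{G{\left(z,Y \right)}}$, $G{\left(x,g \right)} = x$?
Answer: $- \frac{13}{16123} \approx -0.0008063$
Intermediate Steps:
$N{\left(z \right)} = \frac{1}{z}$
$X{\left(R \right)} = 16 R$ ($X{\left(R \right)} = - \left(-16\right) R = 16 R$)
$o = -1239$ ($o = \left(1 + 20\right) \left(-59\right) = 21 \left(-59\right) = -1239$)
$\frac{1}{X{\left(N{\left(-13 \right)} \right)} + o} = \frac{1}{\frac{16}{-13} - 1239} = \frac{1}{16 \left(- \frac{1}{13}\right) - 1239} = \frac{1}{- \frac{16}{13} - 1239} = \frac{1}{- \frac{16123}{13}} = - \frac{13}{16123}$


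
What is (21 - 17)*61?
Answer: 244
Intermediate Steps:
(21 - 17)*61 = 4*61 = 244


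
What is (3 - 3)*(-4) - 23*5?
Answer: -115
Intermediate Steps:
(3 - 3)*(-4) - 23*5 = 0*(-4) - 115 = 0 - 115 = -115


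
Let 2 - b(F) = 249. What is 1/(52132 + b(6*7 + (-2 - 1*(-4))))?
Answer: 1/51885 ≈ 1.9273e-5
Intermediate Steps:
b(F) = -247 (b(F) = 2 - 1*249 = 2 - 249 = -247)
1/(52132 + b(6*7 + (-2 - 1*(-4)))) = 1/(52132 - 247) = 1/51885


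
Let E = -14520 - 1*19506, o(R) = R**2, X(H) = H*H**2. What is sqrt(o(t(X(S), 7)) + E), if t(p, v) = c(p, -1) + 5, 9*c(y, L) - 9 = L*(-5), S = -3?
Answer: 95*I*sqrt(305)/9 ≈ 184.34*I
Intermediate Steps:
c(y, L) = 1 - 5*L/9 (c(y, L) = 1 + (L*(-5))/9 = 1 + (-5*L)/9 = 1 - 5*L/9)
X(H) = H**3
t(p, v) = 59/9 (t(p, v) = (1 - 5/9*(-1)) + 5 = (1 + 5/9) + 5 = 14/9 + 5 = 59/9)
E = -34026 (E = -14520 - 19506 = -34026)
sqrt(o(t(X(S), 7)) + E) = sqrt((59/9)**2 - 34026) = sqrt(3481/81 - 34026) = sqrt(-2752625/81) = 95*I*sqrt(305)/9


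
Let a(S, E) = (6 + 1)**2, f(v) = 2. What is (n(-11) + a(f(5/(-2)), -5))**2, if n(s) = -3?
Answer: 2116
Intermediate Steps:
a(S, E) = 49 (a(S, E) = 7**2 = 49)
(n(-11) + a(f(5/(-2)), -5))**2 = (-3 + 49)**2 = 46**2 = 2116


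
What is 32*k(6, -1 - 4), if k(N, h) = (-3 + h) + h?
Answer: -416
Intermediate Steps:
k(N, h) = -3 + 2*h
32*k(6, -1 - 4) = 32*(-3 + 2*(-1 - 4)) = 32*(-3 + 2*(-5)) = 32*(-3 - 10) = 32*(-13) = -416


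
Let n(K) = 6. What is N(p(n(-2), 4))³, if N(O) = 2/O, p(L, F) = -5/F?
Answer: -512/125 ≈ -4.0960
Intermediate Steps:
N(p(n(-2), 4))³ = (2/((-5/4)))³ = (2/((-5*¼)))³ = (2/(-5/4))³ = (2*(-⅘))³ = (-8/5)³ = -512/125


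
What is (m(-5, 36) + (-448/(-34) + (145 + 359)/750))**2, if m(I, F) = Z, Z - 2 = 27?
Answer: 8290648809/4515625 ≈ 1836.0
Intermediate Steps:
Z = 29 (Z = 2 + 27 = 29)
m(I, F) = 29
(m(-5, 36) + (-448/(-34) + (145 + 359)/750))**2 = (29 + (-448/(-34) + (145 + 359)/750))**2 = (29 + (-448*(-1/34) + 504*(1/750)))**2 = (29 + (224/17 + 84/125))**2 = (29 + 29428/2125)**2 = (91053/2125)**2 = 8290648809/4515625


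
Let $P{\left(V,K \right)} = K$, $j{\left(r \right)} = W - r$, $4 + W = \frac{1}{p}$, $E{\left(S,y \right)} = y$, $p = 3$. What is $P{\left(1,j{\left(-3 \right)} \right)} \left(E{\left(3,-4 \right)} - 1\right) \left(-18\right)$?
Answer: $-60$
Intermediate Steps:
$W = - \frac{11}{3}$ ($W = -4 + \frac{1}{3} = - \frac{11}{3} \approx -3.6667$)
$j{\left(r \right)} = - \frac{11}{3} - r$
$P{\left(1,j{\left(-3 \right)} \right)} \left(E{\left(3,-4 \right)} - 1\right) \left(-18\right) = \left(- \frac{11}{3} - -3\right) \left(-4 - 1\right) \left(-18\right) = \left(- \frac{11}{3} + 3\right) \left(-4 - 1\right) \left(-18\right) = \left(- \frac{2}{3}\right) \left(-5\right) \left(-18\right) = \frac{10}{3} \left(-18\right) = -60$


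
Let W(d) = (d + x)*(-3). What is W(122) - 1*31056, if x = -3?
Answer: -31413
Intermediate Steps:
W(d) = 9 - 3*d (W(d) = (d - 3)*(-3) = (-3 + d)*(-3) = 9 - 3*d)
W(122) - 1*31056 = (9 - 3*122) - 1*31056 = (9 - 366) - 31056 = -357 - 31056 = -31413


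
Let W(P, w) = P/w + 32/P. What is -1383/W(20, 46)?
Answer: -53015/78 ≈ -679.68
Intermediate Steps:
W(P, w) = 32/P + P/w
-1383/W(20, 46) = -1383/(32/20 + 20/46) = -1383/(32*(1/20) + 20*(1/46)) = -1383/(8/5 + 10/23) = -1383/234/115 = -1383*115/234 = -53015/78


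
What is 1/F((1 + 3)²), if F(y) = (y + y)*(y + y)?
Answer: 1/1024 ≈ 0.00097656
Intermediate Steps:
F(y) = 4*y² (F(y) = (2*y)*(2*y) = 4*y²)
1/F((1 + 3)²) = 1/(4*((1 + 3)²)²) = 1/(4*(4²)²) = 1/(4*16²) = 1/(4*256) = 1/1024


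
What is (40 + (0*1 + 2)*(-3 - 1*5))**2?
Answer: 576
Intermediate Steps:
(40 + (0*1 + 2)*(-3 - 1*5))**2 = (40 + (0 + 2)*(-3 - 5))**2 = (40 + 2*(-8))**2 = (40 - 16)**2 = 24**2 = 576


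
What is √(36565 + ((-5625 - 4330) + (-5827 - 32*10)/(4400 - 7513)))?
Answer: √257890498701/3113 ≈ 163.13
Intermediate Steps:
√(36565 + ((-5625 - 4330) + (-5827 - 32*10)/(4400 - 7513))) = √(36565 + (-9955 + (-5827 - 320)/(-3113))) = √(36565 + (-9955 - 6147*(-1/3113))) = √(36565 + (-9955 + 6147/3113)) = √(36565 - 30983768/3113) = √(82843077/3113) = √257890498701/3113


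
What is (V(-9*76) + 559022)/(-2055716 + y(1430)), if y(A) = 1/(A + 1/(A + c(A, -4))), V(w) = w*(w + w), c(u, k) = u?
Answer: -3056582303967/4203734674828 ≈ -0.72711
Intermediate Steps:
V(w) = 2*w² (V(w) = w*(2*w) = 2*w²)
y(A) = 1/(A + 1/(2*A)) (y(A) = 1/(A + 1/(A + A)) = 1/(A + 1/(2*A)))
(V(-9*76) + 559022)/(-2055716 + y(1430)) = (2*(-9*76)² + 559022)/(-2055716 + 2*1430/(1 + 2*1430²)) = (2*(-684)² + 559022)/(-2055716 + 2*1430/(1 + 2*2044900)) = (2*467856 + 559022)/(-2055716 + 2*1430/(1 + 4089800)) = (935712 + 559022)/(-2055716 + 2*1430/4089801) = 1494734/(-2055716 + 2*1430*(1/4089801)) = 1494734/(-2055716 + 2860/4089801) = 1494734/(-8407469349656/4089801) = 1494734*(-4089801/8407469349656) = -3056582303967/4203734674828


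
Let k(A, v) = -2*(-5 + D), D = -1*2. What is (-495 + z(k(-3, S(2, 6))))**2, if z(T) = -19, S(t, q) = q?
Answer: 264196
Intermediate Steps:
D = -2
k(A, v) = 14 (k(A, v) = -2*(-5 - 2) = -2*(-7) = 14)
(-495 + z(k(-3, S(2, 6))))**2 = (-495 - 19)**2 = (-514)**2 = 264196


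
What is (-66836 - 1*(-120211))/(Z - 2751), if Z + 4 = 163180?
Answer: 2135/6417 ≈ 0.33271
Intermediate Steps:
Z = 163176 (Z = -4 + 163180 = 163176)
(-66836 - 1*(-120211))/(Z - 2751) = (-66836 - 1*(-120211))/(163176 - 2751) = (-66836 + 120211)/160425 = 53375*(1/160425) = 2135/6417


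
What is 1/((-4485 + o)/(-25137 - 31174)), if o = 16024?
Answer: -56311/11539 ≈ -4.8801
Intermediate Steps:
1/((-4485 + o)/(-25137 - 31174)) = 1/((-4485 + 16024)/(-25137 - 31174)) = 1/(11539/(-56311)) = 1/(11539*(-1/56311)) = 1/(-11539/56311) = -56311/11539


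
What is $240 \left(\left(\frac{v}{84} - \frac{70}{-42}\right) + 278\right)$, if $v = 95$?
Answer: $\frac{471740}{7} \approx 67391.0$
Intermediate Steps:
$240 \left(\left(\frac{v}{84} - \frac{70}{-42}\right) + 278\right) = 240 \left(\left(\frac{95}{84} - \frac{70}{-42}\right) + 278\right) = 240 \left(\left(95 \cdot \frac{1}{84} - - \frac{5}{3}\right) + 278\right) = 240 \left(\left(\frac{95}{84} + \frac{5}{3}\right) + 278\right) = 240 \left(\frac{235}{84} + 278\right) = 240 \cdot \frac{23587}{84} = \frac{471740}{7}$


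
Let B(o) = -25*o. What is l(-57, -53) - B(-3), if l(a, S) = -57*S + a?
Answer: 2889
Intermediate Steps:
l(a, S) = a - 57*S
l(-57, -53) - B(-3) = (-57 - 57*(-53)) - (-25)*(-3) = (-57 + 3021) - 1*75 = 2964 - 75 = 2889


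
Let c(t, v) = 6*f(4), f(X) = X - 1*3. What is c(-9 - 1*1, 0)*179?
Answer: 1074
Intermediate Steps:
f(X) = -3 + X (f(X) = X - 3 = -3 + X)
c(t, v) = 6 (c(t, v) = 6*(-3 + 4) = 6*1 = 6)
c(-9 - 1*1, 0)*179 = 6*179 = 1074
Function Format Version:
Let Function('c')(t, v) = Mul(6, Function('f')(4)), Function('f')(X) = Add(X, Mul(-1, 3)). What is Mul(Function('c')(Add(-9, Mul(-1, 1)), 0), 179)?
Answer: 1074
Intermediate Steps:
Function('f')(X) = Add(-3, X) (Function('f')(X) = Add(X, -3) = Add(-3, X))
Function('c')(t, v) = 6 (Function('c')(t, v) = Mul(6, Add(-3, 4)) = Mul(6, 1) = 6)
Mul(Function('c')(Add(-9, Mul(-1, 1)), 0), 179) = Mul(6, 179) = 1074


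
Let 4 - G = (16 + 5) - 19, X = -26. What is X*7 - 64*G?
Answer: -310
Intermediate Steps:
G = 2 (G = 4 - ((16 + 5) - 19) = 4 - (21 - 19) = 4 - 1*2 = 4 - 2 = 2)
X*7 - 64*G = -26*7 - 64*2 = -182 - 128 = -310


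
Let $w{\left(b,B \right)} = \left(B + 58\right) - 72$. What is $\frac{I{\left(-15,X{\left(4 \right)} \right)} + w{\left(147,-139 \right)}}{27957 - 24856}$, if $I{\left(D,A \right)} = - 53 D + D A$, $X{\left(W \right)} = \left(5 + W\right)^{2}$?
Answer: $- \frac{573}{3101} \approx -0.18478$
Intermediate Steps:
$I{\left(D,A \right)} = - 53 D + A D$
$w{\left(b,B \right)} = -14 + B$ ($w{\left(b,B \right)} = \left(58 + B\right) - 72 = -14 + B$)
$\frac{I{\left(-15,X{\left(4 \right)} \right)} + w{\left(147,-139 \right)}}{27957 - 24856} = \frac{- 15 \left(-53 + \left(5 + 4\right)^{2}\right) - 153}{27957 - 24856} = \frac{- 15 \left(-53 + 9^{2}\right) - 153}{3101} = \left(- 15 \left(-53 + 81\right) - 153\right) \frac{1}{3101} = \left(\left(-15\right) 28 - 153\right) \frac{1}{3101} = \left(-420 - 153\right) \frac{1}{3101} = \left(-573\right) \frac{1}{3101} = - \frac{573}{3101}$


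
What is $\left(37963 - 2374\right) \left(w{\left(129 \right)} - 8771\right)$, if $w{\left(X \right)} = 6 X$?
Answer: $-284605233$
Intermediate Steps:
$\left(37963 - 2374\right) \left(w{\left(129 \right)} - 8771\right) = \left(37963 - 2374\right) \left(6 \cdot 129 - 8771\right) = 35589 \left(774 - 8771\right) = 35589 \left(-7997\right) = -284605233$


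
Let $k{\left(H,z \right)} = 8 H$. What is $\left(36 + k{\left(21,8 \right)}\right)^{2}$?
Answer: $41616$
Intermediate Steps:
$\left(36 + k{\left(21,8 \right)}\right)^{2} = \left(36 + 8 \cdot 21\right)^{2} = \left(36 + 168\right)^{2} = 204^{2} = 41616$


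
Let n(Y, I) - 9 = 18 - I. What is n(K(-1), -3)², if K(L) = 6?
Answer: 900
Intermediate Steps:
n(Y, I) = 27 - I (n(Y, I) = 9 + (18 - I) = 27 - I)
n(K(-1), -3)² = (27 - 1*(-3))² = (27 + 3)² = 30² = 900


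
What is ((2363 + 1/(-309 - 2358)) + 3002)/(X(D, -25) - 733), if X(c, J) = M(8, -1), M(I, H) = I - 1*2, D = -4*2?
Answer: -14308454/1938909 ≈ -7.3796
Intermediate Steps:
D = -8
M(I, H) = -2 + I (M(I, H) = I - 2 = -2 + I)
X(c, J) = 6 (X(c, J) = -2 + 8 = 6)
((2363 + 1/(-309 - 2358)) + 3002)/(X(D, -25) - 733) = ((2363 + 1/(-309 - 2358)) + 3002)/(6 - 733) = ((2363 + 1/(-2667)) + 3002)/(-727) = ((2363 - 1/2667) + 3002)*(-1/727) = (6302120/2667 + 3002)*(-1/727) = (14308454/2667)*(-1/727) = -14308454/1938909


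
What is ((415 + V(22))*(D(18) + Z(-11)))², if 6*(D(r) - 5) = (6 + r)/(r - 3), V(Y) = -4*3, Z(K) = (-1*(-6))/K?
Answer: 98556439969/27225 ≈ 3.6201e+6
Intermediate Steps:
Z(K) = 6/K
V(Y) = -12
D(r) = 5 + (6 + r)/(6*(-3 + r)) (D(r) = 5 + ((6 + r)/(r - 3))/6 = 5 + ((6 + r)/(-3 + r))/6 = 5 + (6 + r)/(6*(-3 + r)))
((415 + V(22))*(D(18) + Z(-11)))² = ((415 - 12)*((-84 + 31*18)/(6*(-3 + 18)) + 6/(-11)))² = (403*((⅙)*(-84 + 558)/15 + 6*(-1/11)))² = (403*((⅙)*(1/15)*474 - 6/11))² = (403*(79/15 - 6/11))² = (403*(779/165))² = (313937/165)² = 98556439969/27225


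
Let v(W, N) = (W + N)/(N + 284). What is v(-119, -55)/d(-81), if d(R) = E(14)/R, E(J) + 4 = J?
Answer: 7047/1145 ≈ 6.1546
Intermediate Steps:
E(J) = -4 + J
v(W, N) = (N + W)/(284 + N)
d(R) = 10/R (d(R) = (-4 + 14)/R = 10/R)
v(-119, -55)/d(-81) = ((-55 - 119)/(284 - 55))/((10/(-81))) = (-174/229)/((10*(-1/81))) = ((1/229)*(-174))/(-10/81) = -174/229*(-81/10) = 7047/1145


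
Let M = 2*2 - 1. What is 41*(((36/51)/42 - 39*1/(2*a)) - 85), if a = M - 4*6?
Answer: -820205/238 ≈ -3446.2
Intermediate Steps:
M = 3 (M = 4 - 1 = 3)
a = -21 (a = 3 - 4*6 = 3 - 24 = -21)
41*(((36/51)/42 - 39*1/(2*a)) - 85) = 41*(((36/51)/42 - 39/((-21*2))) - 85) = 41*(((36*(1/51))*(1/42) - 39/(-42)) - 85) = 41*(((12/17)*(1/42) - 39*(-1/42)) - 85) = 41*((2/119 + 13/14) - 85) = 41*(225/238 - 85) = 41*(-20005/238) = -820205/238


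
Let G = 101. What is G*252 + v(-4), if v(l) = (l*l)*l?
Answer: 25388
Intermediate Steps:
v(l) = l**3 (v(l) = l**2*l = l**3)
G*252 + v(-4) = 101*252 + (-4)**3 = 25452 - 64 = 25388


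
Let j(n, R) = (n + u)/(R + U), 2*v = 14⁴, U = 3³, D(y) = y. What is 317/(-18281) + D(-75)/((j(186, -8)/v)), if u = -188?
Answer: 250188281383/18281 ≈ 1.3686e+7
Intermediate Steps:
U = 27
v = 19208 (v = (½)*14⁴ = (½)*38416 = 19208)
j(n, R) = (-188 + n)/(27 + R) (j(n, R) = (n - 188)/(R + 27) = (-188 + n)/(27 + R))
317/(-18281) + D(-75)/((j(186, -8)/v)) = 317/(-18281) - 75*19208*(27 - 8)/(-188 + 186) = 317*(-1/18281) - 75/((-2/19)*(1/19208)) = -317/18281 - 75/(((1/19)*(-2))*(1/19208)) = -317/18281 - 75/((-2/19*1/19208)) = -317/18281 - 75/(-1/182476) = -317/18281 - 75*(-182476) = -317/18281 + 13685700 = 250188281383/18281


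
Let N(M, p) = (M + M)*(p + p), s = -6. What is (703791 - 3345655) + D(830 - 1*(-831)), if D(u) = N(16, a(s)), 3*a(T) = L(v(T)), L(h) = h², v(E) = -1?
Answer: -7925528/3 ≈ -2.6418e+6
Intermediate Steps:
a(T) = ⅓ (a(T) = (⅓)*(-1)² = (⅓)*1 = ⅓)
N(M, p) = 4*M*p (N(M, p) = (2*M)*(2*p) = 4*M*p)
D(u) = 64/3 (D(u) = 4*16*(⅓) = 64/3)
(703791 - 3345655) + D(830 - 1*(-831)) = (703791 - 3345655) + 64/3 = -2641864 + 64/3 = -7925528/3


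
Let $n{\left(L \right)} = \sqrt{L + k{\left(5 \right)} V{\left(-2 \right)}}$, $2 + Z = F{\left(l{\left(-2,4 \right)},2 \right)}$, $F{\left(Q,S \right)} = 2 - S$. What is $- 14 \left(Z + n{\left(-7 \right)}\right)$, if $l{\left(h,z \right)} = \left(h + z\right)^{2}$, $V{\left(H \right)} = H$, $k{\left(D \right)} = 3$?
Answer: $28 - 14 i \sqrt{13} \approx 28.0 - 50.478 i$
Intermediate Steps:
$Z = -2$ ($Z = -2 + \left(2 - 2\right) = -2 + 0 = -2$)
$n{\left(L \right)} = \sqrt{-6 + L}$ ($n{\left(L \right)} = \sqrt{L + 3 \left(-2\right)} = \sqrt{L - 6} = \sqrt{-6 + L}$)
$- 14 \left(Z + n{\left(-7 \right)}\right) = - 14 \left(-2 + \sqrt{-6 - 7}\right) = - 14 \left(-2 + \sqrt{-13}\right) = - 14 \left(-2 + i \sqrt{13}\right) = 28 - 14 i \sqrt{13}$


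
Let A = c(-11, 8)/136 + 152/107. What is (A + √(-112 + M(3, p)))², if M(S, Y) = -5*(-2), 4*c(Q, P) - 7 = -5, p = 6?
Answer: -84680181831/847042816 + 41451*I*√102/14552 ≈ -99.972 + 28.768*I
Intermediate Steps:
c(Q, P) = ½ (c(Q, P) = 7/4 + (¼)*(-5) = 7/4 - 5/4 = ½)
M(S, Y) = 10
A = 41451/29104 (A = (½)/136 + 152/107 = (½)*(1/136) + 152*(1/107) = 1/272 + 152/107 = 41451/29104 ≈ 1.4242)
(A + √(-112 + M(3, p)))² = (41451/29104 + √(-112 + 10))² = (41451/29104 + √(-102))² = (41451/29104 + I*√102)²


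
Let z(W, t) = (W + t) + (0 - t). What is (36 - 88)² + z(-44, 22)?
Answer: 2660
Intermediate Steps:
z(W, t) = W (z(W, t) = (W + t) - t = W)
(36 - 88)² + z(-44, 22) = (36 - 88)² - 44 = (-52)² - 44 = 2704 - 44 = 2660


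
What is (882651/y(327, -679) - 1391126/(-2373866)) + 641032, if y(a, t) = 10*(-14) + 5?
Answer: 3080873363854/4855635 ≈ 6.3449e+5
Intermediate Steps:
y(a, t) = -135 (y(a, t) = -140 + 5 = -135)
(882651/y(327, -679) - 1391126/(-2373866)) + 641032 = (882651/(-135) - 1391126/(-2373866)) + 641032 = (882651*(-1/135) - 1391126*(-1/2373866)) + 641032 = (-294217/45 + 63233/107903) + 641032 = -31744051466/4855635 + 641032 = 3080873363854/4855635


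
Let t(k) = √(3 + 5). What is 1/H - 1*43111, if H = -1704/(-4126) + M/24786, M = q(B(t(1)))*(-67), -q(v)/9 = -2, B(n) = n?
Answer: -44616311362/1034983 ≈ -43108.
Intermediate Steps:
t(k) = 2*√2 (t(k) = √8 = 2*√2)
q(v) = 18 (q(v) = -9*(-2) = 18)
M = -1206 (M = 18*(-67) = -1206)
H = 1034983/2840751 (H = -1704/(-4126) - 1206/24786 = -1704*(-1/4126) - 1206*1/24786 = 852/2063 - 67/1377 = 1034983/2840751 ≈ 0.36433)
1/H - 1*43111 = 1/(1034983/2840751) - 1*43111 = 2840751/1034983 - 43111 = -44616311362/1034983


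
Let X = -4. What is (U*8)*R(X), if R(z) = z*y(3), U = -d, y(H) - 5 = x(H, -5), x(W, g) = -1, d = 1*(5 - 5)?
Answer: 0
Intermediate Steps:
d = 0 (d = 1*0 = 0)
y(H) = 4 (y(H) = 5 - 1 = 4)
U = 0 (U = -1*0 = 0)
R(z) = 4*z (R(z) = z*4 = 4*z)
(U*8)*R(X) = (0*8)*(4*(-4)) = 0*(-16) = 0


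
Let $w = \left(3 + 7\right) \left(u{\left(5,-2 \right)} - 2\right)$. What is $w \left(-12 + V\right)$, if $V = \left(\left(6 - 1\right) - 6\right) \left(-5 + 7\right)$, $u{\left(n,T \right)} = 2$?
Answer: $0$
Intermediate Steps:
$V = -2$ ($V = \left(\left(6 - 1\right) - 6\right) 2 = \left(5 - 6\right) 2 = \left(-1\right) 2 = -2$)
$w = 0$ ($w = \left(3 + 7\right) \left(2 - 2\right) = 10 \cdot 0 = 0$)
$w \left(-12 + V\right) = 0 \left(-12 - 2\right) = 0 \left(-14\right) = 0$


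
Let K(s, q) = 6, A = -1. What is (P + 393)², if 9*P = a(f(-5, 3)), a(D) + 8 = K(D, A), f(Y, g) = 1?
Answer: 12496225/81 ≈ 1.5427e+5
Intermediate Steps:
a(D) = -2 (a(D) = -8 + 6 = -2)
P = -2/9 (P = (⅑)*(-2) = -2/9 ≈ -0.22222)
(P + 393)² = (-2/9 + 393)² = (3535/9)² = 12496225/81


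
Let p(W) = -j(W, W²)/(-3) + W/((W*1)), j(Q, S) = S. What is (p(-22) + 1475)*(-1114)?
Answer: -5471968/3 ≈ -1.8240e+6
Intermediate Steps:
p(W) = 1 + W²/3 (p(W) = -W²/(-3) + W/((W*1)) = -W²*(-⅓) + W/W = W²/3 + 1 = 1 + W²/3)
(p(-22) + 1475)*(-1114) = ((1 + (⅓)*(-22)²) + 1475)*(-1114) = ((1 + (⅓)*484) + 1475)*(-1114) = ((1 + 484/3) + 1475)*(-1114) = (487/3 + 1475)*(-1114) = (4912/3)*(-1114) = -5471968/3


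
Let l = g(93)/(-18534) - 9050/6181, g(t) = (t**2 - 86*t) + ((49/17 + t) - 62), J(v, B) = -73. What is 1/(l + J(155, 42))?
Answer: -649165706/48363570299 ≈ -0.013423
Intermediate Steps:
g(t) = -1005/17 + t**2 - 85*t (g(t) = (t**2 - 86*t) + ((49*(1/17) + t) - 62) = (t**2 - 86*t) + ((49/17 + t) - 62) = (t**2 - 86*t) + (-1005/17 + t) = -1005/17 + t**2 - 85*t)
l = -974473761/649165706 (l = (-1005/17 + 93**2 - 85*93)/(-18534) - 9050/6181 = (-1005/17 + 8649 - 7905)*(-1/18534) - 9050*1/6181 = (11643/17)*(-1/18534) - 9050/6181 = -3881/105026 - 9050/6181 = -974473761/649165706 ≈ -1.5011)
1/(l + J(155, 42)) = 1/(-974473761/649165706 - 73) = 1/(-48363570299/649165706) = -649165706/48363570299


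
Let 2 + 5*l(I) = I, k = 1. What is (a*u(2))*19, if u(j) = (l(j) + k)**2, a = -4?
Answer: -76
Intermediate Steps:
l(I) = -2/5 + I/5
u(j) = (3/5 + j/5)**2 (u(j) = ((-2/5 + j/5) + 1)**2 = (3/5 + j/5)**2)
(a*u(2))*19 = -4*(3 + 2)**2/25*19 = -4*5**2/25*19 = -4*25/25*19 = -4*1*19 = -4*19 = -76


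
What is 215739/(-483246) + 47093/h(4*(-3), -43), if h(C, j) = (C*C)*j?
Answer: -148724443/18470736 ≈ -8.0519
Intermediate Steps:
h(C, j) = j*C² (h(C, j) = C²*j = j*C²)
215739/(-483246) + 47093/h(4*(-3), -43) = 215739/(-483246) + 47093/((-43*(4*(-3))²)) = 215739*(-1/483246) + 47093/((-43*(-12)²)) = -23971/53694 + 47093/((-43*144)) = -23971/53694 + 47093/(-6192) = -23971/53694 + 47093*(-1/6192) = -23971/53694 - 47093/6192 = -148724443/18470736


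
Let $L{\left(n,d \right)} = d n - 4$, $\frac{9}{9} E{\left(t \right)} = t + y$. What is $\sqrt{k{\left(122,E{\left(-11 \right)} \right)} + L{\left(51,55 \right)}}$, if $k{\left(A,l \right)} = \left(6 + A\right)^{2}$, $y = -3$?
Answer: $\sqrt{19185} \approx 138.51$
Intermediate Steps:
$E{\left(t \right)} = -3 + t$ ($E{\left(t \right)} = t - 3 = -3 + t$)
$L{\left(n,d \right)} = -4 + d n$
$\sqrt{k{\left(122,E{\left(-11 \right)} \right)} + L{\left(51,55 \right)}} = \sqrt{\left(6 + 122\right)^{2} + \left(-4 + 55 \cdot 51\right)} = \sqrt{128^{2} + \left(-4 + 2805\right)} = \sqrt{16384 + 2801} = \sqrt{19185}$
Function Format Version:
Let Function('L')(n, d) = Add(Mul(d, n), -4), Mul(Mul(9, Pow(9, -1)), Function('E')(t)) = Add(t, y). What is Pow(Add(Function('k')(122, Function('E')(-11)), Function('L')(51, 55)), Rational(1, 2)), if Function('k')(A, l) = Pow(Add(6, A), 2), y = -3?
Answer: Pow(19185, Rational(1, 2)) ≈ 138.51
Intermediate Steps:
Function('E')(t) = Add(-3, t) (Function('E')(t) = Add(t, -3) = Add(-3, t))
Function('L')(n, d) = Add(-4, Mul(d, n))
Pow(Add(Function('k')(122, Function('E')(-11)), Function('L')(51, 55)), Rational(1, 2)) = Pow(Add(Pow(Add(6, 122), 2), Add(-4, Mul(55, 51))), Rational(1, 2)) = Pow(Add(Pow(128, 2), Add(-4, 2805)), Rational(1, 2)) = Pow(Add(16384, 2801), Rational(1, 2)) = Pow(19185, Rational(1, 2))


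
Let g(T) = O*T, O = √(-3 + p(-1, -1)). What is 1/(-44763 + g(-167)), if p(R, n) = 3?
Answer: -1/44763 ≈ -2.2340e-5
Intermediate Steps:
O = 0 (O = √(-3 + 3) = √0 = 0)
g(T) = 0 (g(T) = 0*T = 0)
1/(-44763 + g(-167)) = 1/(-44763 + 0) = 1/(-44763) = -1/44763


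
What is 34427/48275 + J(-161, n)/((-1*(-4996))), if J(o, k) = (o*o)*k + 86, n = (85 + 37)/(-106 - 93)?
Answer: -29402346523/11998799525 ≈ -2.4504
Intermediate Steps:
n = -122/199 (n = 122/(-199) = 122*(-1/199) = -122/199 ≈ -0.61307)
J(o, k) = 86 + k*o² (J(o, k) = o²*k + 86 = k*o² + 86 = 86 + k*o²)
34427/48275 + J(-161, n)/((-1*(-4996))) = 34427/48275 + (86 - 122/199*(-161)²)/((-1*(-4996))) = 34427*(1/48275) + (86 - 122/199*25921)/4996 = 34427/48275 + (86 - 3162362/199)*(1/4996) = 34427/48275 - 3145248/199*1/4996 = 34427/48275 - 786312/248551 = -29402346523/11998799525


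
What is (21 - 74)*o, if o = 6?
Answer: -318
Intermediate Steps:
(21 - 74)*o = (21 - 74)*6 = -53*6 = -318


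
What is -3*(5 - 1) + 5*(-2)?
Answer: -22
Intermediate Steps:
-3*(5 - 1) + 5*(-2) = -3*4 - 10 = -12 - 10 = -22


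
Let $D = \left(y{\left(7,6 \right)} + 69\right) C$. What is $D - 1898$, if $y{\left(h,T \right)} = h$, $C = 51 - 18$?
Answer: $610$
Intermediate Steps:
$C = 33$ ($C = 51 - 18 = 33$)
$D = 2508$ ($D = \left(7 + 69\right) 33 = 76 \cdot 33 = 2508$)
$D - 1898 = 2508 - 1898 = 610$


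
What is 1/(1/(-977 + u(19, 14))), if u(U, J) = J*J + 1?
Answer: -780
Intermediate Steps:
u(U, J) = 1 + J² (u(U, J) = J² + 1 = 1 + J²)
1/(1/(-977 + u(19, 14))) = 1/(1/(-977 + (1 + 14²))) = 1/(1/(-977 + (1 + 196))) = 1/(1/(-977 + 197)) = 1/(1/(-780)) = 1/(-1/780) = -780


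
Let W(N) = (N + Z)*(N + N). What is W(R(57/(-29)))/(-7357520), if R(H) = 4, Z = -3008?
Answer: 1502/459845 ≈ 0.0032663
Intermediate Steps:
W(N) = 2*N*(-3008 + N) (W(N) = (N - 3008)*(N + N) = (-3008 + N)*(2*N) = 2*N*(-3008 + N))
W(R(57/(-29)))/(-7357520) = (2*4*(-3008 + 4))/(-7357520) = (2*4*(-3004))*(-1/7357520) = -24032*(-1/7357520) = 1502/459845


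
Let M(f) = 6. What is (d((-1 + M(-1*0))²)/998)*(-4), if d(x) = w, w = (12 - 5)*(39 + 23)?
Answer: -868/499 ≈ -1.7395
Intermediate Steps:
w = 434 (w = 7*62 = 434)
d(x) = 434
(d((-1 + M(-1*0))²)/998)*(-4) = (434/998)*(-4) = (434*(1/998))*(-4) = (217/499)*(-4) = -868/499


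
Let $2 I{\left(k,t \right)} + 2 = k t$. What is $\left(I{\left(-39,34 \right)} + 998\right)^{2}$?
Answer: $111556$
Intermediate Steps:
$I{\left(k,t \right)} = -1 + \frac{k t}{2}$
$\left(I{\left(-39,34 \right)} + 998\right)^{2} = \left(\left(-1 + \frac{1}{2} \left(-39\right) 34\right) + 998\right)^{2} = \left(\left(-1 - 663\right) + 998\right)^{2} = \left(-664 + 998\right)^{2} = 334^{2} = 111556$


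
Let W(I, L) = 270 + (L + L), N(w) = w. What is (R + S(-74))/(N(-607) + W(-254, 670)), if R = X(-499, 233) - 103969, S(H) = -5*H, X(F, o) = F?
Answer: -104098/1003 ≈ -103.79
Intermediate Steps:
R = -104468 (R = -499 - 103969 = -104468)
W(I, L) = 270 + 2*L
(R + S(-74))/(N(-607) + W(-254, 670)) = (-104468 - 5*(-74))/(-607 + (270 + 2*670)) = (-104468 + 370)/(-607 + (270 + 1340)) = -104098/(-607 + 1610) = -104098/1003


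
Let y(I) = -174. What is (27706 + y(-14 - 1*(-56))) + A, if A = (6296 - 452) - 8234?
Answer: 25142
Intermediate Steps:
A = -2390 (A = 5844 - 8234 = -2390)
(27706 + y(-14 - 1*(-56))) + A = (27706 - 174) - 2390 = 27532 - 2390 = 25142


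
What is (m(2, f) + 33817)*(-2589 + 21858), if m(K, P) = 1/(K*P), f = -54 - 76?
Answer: 169421121711/260 ≈ 6.5162e+8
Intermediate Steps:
f = -130
m(K, P) = 1/(K*P)
(m(2, f) + 33817)*(-2589 + 21858) = (1/(2*(-130)) + 33817)*(-2589 + 21858) = ((½)*(-1/130) + 33817)*19269 = (-1/260 + 33817)*19269 = (8792419/260)*19269 = 169421121711/260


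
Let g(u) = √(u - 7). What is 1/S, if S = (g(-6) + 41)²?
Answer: (41 + I*√13)⁻² ≈ 0.00058126 - 0.00010303*I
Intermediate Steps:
g(u) = √(-7 + u)
S = (41 + I*√13)² (S = (√(-7 - 6) + 41)² = (√(-13) + 41)² = (I*√13 + 41)² = (41 + I*√13)² ≈ 1668.0 + 295.66*I)
1/S = 1/((41 + I*√13)²) = (41 + I*√13)⁻²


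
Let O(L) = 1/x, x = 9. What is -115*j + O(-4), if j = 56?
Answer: -57959/9 ≈ -6439.9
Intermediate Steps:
O(L) = ⅑ (O(L) = 1/9 = ⅑)
-115*j + O(-4) = -115*56 + ⅑ = -6440 + ⅑ = -57959/9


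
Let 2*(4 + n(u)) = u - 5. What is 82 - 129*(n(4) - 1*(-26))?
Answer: -5383/2 ≈ -2691.5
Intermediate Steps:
n(u) = -13/2 + u/2 (n(u) = -4 + (u - 5)/2 = -4 + (-5 + u)/2 = -4 + (-5/2 + u/2) = -13/2 + u/2)
82 - 129*(n(4) - 1*(-26)) = 82 - 129*((-13/2 + (½)*4) - 1*(-26)) = 82 - 129*((-13/2 + 2) + 26) = 82 - 129*(-9/2 + 26) = 82 - 129*43/2 = 82 - 5547/2 = -5383/2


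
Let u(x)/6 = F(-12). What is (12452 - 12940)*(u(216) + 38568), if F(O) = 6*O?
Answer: -18610368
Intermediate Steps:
u(x) = -432 (u(x) = 6*(6*(-12)) = 6*(-72) = -432)
(12452 - 12940)*(u(216) + 38568) = (12452 - 12940)*(-432 + 38568) = -488*38136 = -18610368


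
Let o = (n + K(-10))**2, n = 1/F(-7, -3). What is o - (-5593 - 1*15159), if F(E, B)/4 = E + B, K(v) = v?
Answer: 33364001/1600 ≈ 20853.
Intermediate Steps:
F(E, B) = 4*B + 4*E (F(E, B) = 4*(E + B) = 4*(B + E) = 4*B + 4*E)
n = -1/40 (n = 1/(4*(-3) + 4*(-7)) = 1/(-12 - 28) = 1/(-40) = -1/40 ≈ -0.025000)
o = 160801/1600 (o = (-1/40 - 10)**2 = (-401/40)**2 = 160801/1600 ≈ 100.50)
o - (-5593 - 1*15159) = 160801/1600 - (-5593 - 1*15159) = 160801/1600 - (-5593 - 15159) = 160801/1600 - 1*(-20752) = 160801/1600 + 20752 = 33364001/1600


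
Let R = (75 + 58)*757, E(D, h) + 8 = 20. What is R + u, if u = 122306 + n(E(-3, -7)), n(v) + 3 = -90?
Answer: 222894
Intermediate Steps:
E(D, h) = 12 (E(D, h) = -8 + 20 = 12)
n(v) = -93 (n(v) = -3 - 90 = -93)
R = 100681 (R = 133*757 = 100681)
u = 122213 (u = 122306 - 93 = 122213)
R + u = 100681 + 122213 = 222894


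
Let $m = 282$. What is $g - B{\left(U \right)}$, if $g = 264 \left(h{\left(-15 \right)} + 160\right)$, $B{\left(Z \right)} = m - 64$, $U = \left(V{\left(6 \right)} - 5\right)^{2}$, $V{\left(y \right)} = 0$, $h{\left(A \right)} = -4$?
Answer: $40966$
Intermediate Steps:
$U = 25$ ($U = \left(0 - 5\right)^{2} = \left(-5\right)^{2} = 25$)
$B{\left(Z \right)} = 218$ ($B{\left(Z \right)} = 282 - 64 = 218$)
$g = 41184$ ($g = 264 \left(-4 + 160\right) = 264 \cdot 156 = 41184$)
$g - B{\left(U \right)} = 41184 - 218 = 40966$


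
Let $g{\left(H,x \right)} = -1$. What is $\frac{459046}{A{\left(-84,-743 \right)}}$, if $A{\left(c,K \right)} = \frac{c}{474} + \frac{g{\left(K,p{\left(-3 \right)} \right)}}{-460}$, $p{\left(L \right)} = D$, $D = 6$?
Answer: $- \frac{16681731640}{6361} \approx -2.6225 \cdot 10^{6}$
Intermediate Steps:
$p{\left(L \right)} = 6$
$A{\left(c,K \right)} = \frac{1}{460} + \frac{c}{474}$ ($A{\left(c,K \right)} = \frac{c}{474} - \frac{1}{-460} = c \frac{1}{474} - - \frac{1}{460} = \frac{c}{474} + \frac{1}{460} = \frac{1}{460} + \frac{c}{474}$)
$\frac{459046}{A{\left(-84,-743 \right)}} = \frac{459046}{\frac{1}{460} + \frac{1}{474} \left(-84\right)} = \frac{459046}{\frac{1}{460} - \frac{14}{79}} = \frac{459046}{- \frac{6361}{36340}} = 459046 \left(- \frac{36340}{6361}\right) = - \frac{16681731640}{6361}$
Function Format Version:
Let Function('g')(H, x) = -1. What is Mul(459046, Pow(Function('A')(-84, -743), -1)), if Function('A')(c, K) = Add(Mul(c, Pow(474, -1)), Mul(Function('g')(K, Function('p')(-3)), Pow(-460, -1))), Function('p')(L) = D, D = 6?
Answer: Rational(-16681731640, 6361) ≈ -2.6225e+6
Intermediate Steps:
Function('p')(L) = 6
Function('A')(c, K) = Add(Rational(1, 460), Mul(Rational(1, 474), c)) (Function('A')(c, K) = Add(Mul(c, Pow(474, -1)), Mul(-1, Pow(-460, -1))) = Add(Mul(c, Rational(1, 474)), Mul(-1, Rational(-1, 460))) = Add(Mul(Rational(1, 474), c), Rational(1, 460)) = Add(Rational(1, 460), Mul(Rational(1, 474), c)))
Mul(459046, Pow(Function('A')(-84, -743), -1)) = Mul(459046, Pow(Add(Rational(1, 460), Mul(Rational(1, 474), -84)), -1)) = Mul(459046, Pow(Add(Rational(1, 460), Rational(-14, 79)), -1)) = Mul(459046, Pow(Rational(-6361, 36340), -1)) = Mul(459046, Rational(-36340, 6361)) = Rational(-16681731640, 6361)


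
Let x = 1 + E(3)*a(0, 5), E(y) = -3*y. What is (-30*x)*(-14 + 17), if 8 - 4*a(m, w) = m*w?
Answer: 1530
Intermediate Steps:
a(m, w) = 2 - m*w/4
x = -17 (x = 1 + (-3*3)*(2 - ¼*0*5) = 1 - 9*(2 + 0) = 1 - 9*2 = 1 - 18 = -17)
(-30*x)*(-14 + 17) = (-30*(-17))*(-14 + 17) = 510*3 = 1530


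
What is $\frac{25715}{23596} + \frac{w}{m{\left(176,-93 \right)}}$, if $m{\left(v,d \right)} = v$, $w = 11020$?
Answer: $\frac{8267305}{129778} \approx 63.703$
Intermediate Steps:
$\frac{25715}{23596} + \frac{w}{m{\left(176,-93 \right)}} = \frac{25715}{23596} + \frac{11020}{176} = 25715 \cdot \frac{1}{23596} + 11020 \cdot \frac{1}{176} = \frac{25715}{23596} + \frac{2755}{44} = \frac{8267305}{129778}$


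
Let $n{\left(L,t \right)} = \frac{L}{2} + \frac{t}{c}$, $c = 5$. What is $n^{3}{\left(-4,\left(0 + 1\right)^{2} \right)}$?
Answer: $- \frac{729}{125} \approx -5.832$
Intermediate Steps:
$n{\left(L,t \right)} = \frac{L}{2} + \frac{t}{5}$
$n^{3}{\left(-4,\left(0 + 1\right)^{2} \right)} = \left(\frac{1}{2} \left(-4\right) + \frac{\left(0 + 1\right)^{2}}{5}\right)^{3} = \left(-2 + \frac{1^{2}}{5}\right)^{3} = \left(-2 + \frac{1}{5} \cdot 1\right)^{3} = \left(-2 + \frac{1}{5}\right)^{3} = \left(- \frac{9}{5}\right)^{3} = - \frac{729}{125}$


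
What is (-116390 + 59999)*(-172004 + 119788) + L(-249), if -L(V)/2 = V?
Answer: 2944512954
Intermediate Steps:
L(V) = -2*V
(-116390 + 59999)*(-172004 + 119788) + L(-249) = (-116390 + 59999)*(-172004 + 119788) - 2*(-249) = -56391*(-52216) + 498 = 2944512456 + 498 = 2944512954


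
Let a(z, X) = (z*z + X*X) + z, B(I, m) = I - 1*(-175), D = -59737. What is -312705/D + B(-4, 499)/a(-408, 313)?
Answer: 82572152652/15772061425 ≈ 5.2353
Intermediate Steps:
B(I, m) = 175 + I (B(I, m) = I + 175 = 175 + I)
a(z, X) = z + X**2 + z**2 (a(z, X) = (z**2 + X**2) + z = (X**2 + z**2) + z = z + X**2 + z**2)
-312705/D + B(-4, 499)/a(-408, 313) = -312705/(-59737) + (175 - 4)/(-408 + 313**2 + (-408)**2) = -312705*(-1/59737) + 171/(-408 + 97969 + 166464) = 312705/59737 + 171/264025 = 82572152652/15772061425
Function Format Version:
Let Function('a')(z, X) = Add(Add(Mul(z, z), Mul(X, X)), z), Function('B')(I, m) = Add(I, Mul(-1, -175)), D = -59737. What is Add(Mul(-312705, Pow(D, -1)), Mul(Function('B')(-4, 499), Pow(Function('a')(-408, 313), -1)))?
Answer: Rational(82572152652, 15772061425) ≈ 5.2353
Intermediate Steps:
Function('B')(I, m) = Add(175, I) (Function('B')(I, m) = Add(I, 175) = Add(175, I))
Function('a')(z, X) = Add(z, Pow(X, 2), Pow(z, 2)) (Function('a')(z, X) = Add(Add(Pow(z, 2), Pow(X, 2)), z) = Add(Add(Pow(X, 2), Pow(z, 2)), z) = Add(z, Pow(X, 2), Pow(z, 2)))
Add(Mul(-312705, Pow(D, -1)), Mul(Function('B')(-4, 499), Pow(Function('a')(-408, 313), -1))) = Add(Mul(-312705, Pow(-59737, -1)), Mul(Add(175, -4), Pow(Add(-408, Pow(313, 2), Pow(-408, 2)), -1))) = Add(Mul(-312705, Rational(-1, 59737)), Mul(171, Pow(Add(-408, 97969, 166464), -1))) = Add(Rational(312705, 59737), Mul(171, Pow(264025, -1))) = Add(Rational(312705, 59737), Mul(171, Rational(1, 264025))) = Add(Rational(312705, 59737), Rational(171, 264025)) = Rational(82572152652, 15772061425)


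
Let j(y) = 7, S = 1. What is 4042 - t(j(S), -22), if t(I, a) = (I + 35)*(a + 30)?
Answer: 3706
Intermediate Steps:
t(I, a) = (30 + a)*(35 + I) (t(I, a) = (35 + I)*(30 + a) = (30 + a)*(35 + I))
4042 - t(j(S), -22) = 4042 - (1050 + 30*7 + 35*(-22) + 7*(-22)) = 4042 - (1050 + 210 - 770 - 154) = 4042 - 1*336 = 4042 - 336 = 3706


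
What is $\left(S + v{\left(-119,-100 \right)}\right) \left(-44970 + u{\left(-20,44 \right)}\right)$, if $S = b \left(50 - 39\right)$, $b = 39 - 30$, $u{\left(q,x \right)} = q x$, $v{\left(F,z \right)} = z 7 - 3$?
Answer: $27693400$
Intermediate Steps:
$v{\left(F,z \right)} = -3 + 7 z$ ($v{\left(F,z \right)} = 7 z - 3 = -3 + 7 z$)
$b = 9$
$S = 99$ ($S = 9 \left(50 - 39\right) = 9 \cdot 11 = 99$)
$\left(S + v{\left(-119,-100 \right)}\right) \left(-44970 + u{\left(-20,44 \right)}\right) = \left(99 + \left(-3 + 7 \left(-100\right)\right)\right) \left(-44970 - 880\right) = \left(99 - 703\right) \left(-44970 - 880\right) = \left(99 - 703\right) \left(-45850\right) = \left(-604\right) \left(-45850\right) = 27693400$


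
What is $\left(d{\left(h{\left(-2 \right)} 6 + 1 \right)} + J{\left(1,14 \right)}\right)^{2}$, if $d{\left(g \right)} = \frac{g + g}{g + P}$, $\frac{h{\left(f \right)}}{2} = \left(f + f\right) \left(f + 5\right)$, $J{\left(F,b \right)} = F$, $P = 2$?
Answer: $\frac{182329}{19881} \approx 9.171$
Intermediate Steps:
$h{\left(f \right)} = 4 f \left(5 + f\right)$ ($h{\left(f \right)} = 2 \left(f + f\right) \left(f + 5\right) = 2 \cdot 2 f \left(5 + f\right) = 4 f \left(5 + f\right)$)
$d{\left(g \right)} = \frac{2 g}{2 + g}$ ($d{\left(g \right)} = \frac{g + g}{g + 2} = \frac{2 g}{2 + g}$)
$\left(d{\left(h{\left(-2 \right)} 6 + 1 \right)} + J{\left(1,14 \right)}\right)^{2} = \left(\frac{2 \left(4 \left(-2\right) \left(5 - 2\right) 6 + 1\right)}{2 + \left(4 \left(-2\right) \left(5 - 2\right) 6 + 1\right)} + 1\right)^{2} = \left(\frac{2 \left(4 \left(-2\right) 3 \cdot 6 + 1\right)}{2 + \left(4 \left(-2\right) 3 \cdot 6 + 1\right)} + 1\right)^{2} = \left(\frac{2 \left(\left(-24\right) 6 + 1\right)}{2 + \left(\left(-24\right) 6 + 1\right)} + 1\right)^{2} = \left(\frac{2 \left(-144 + 1\right)}{2 + \left(-144 + 1\right)} + 1\right)^{2} = \left(2 \left(-143\right) \frac{1}{2 - 143} + 1\right)^{2} = \left(2 \left(-143\right) \frac{1}{-141} + 1\right)^{2} = \left(2 \left(-143\right) \left(- \frac{1}{141}\right) + 1\right)^{2} = \left(\frac{286}{141} + 1\right)^{2} = \left(\frac{427}{141}\right)^{2} = \frac{182329}{19881}$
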